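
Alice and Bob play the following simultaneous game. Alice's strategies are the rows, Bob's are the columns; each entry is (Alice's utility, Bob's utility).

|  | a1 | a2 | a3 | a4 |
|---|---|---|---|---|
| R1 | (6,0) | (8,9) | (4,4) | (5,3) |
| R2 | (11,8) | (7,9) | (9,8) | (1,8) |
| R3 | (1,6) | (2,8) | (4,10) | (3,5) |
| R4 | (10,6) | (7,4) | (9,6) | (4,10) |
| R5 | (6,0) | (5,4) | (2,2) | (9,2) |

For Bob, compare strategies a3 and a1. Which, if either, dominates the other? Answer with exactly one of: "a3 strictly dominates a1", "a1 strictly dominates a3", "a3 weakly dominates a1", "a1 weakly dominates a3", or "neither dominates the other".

Compare a3 to a1 across each opponent action: R1: 4>0, R2: 8=8, R3: 10>6, R4: 6=6, R5: 2>0.
a3 is at least as good everywhere and strictly better somewhere (tied only at R2, R4), so a3 weakly but not strictly dominates a1.

a3 weakly dominates a1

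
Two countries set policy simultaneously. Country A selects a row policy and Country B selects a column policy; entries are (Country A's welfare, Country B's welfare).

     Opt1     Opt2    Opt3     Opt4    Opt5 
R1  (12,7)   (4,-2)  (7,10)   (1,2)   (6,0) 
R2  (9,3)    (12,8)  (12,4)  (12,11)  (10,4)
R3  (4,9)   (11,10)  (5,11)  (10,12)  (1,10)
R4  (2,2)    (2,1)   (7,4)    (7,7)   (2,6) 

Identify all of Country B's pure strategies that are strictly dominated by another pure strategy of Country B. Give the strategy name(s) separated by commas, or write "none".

Opt1: dominated, since Opt3 does at least as well everywhere (R1: 10>7, R2: 4>3, R3: 11>9, R4: 4>2).
Opt4 strictly dominates Opt2 — R1: 2>-2, R2: 11>8, R3: 12>10, R4: 7>1.
Opt3: no other strategy beats it everywhere (Opt1 at R1 (10>7); Opt2 at R1 (10>-2); Opt4 at R1 (10>2); Opt5 at R1 (10>0)).
Opt4: no other strategy beats it everywhere (Opt1 at R2 (11>3); Opt2 at R1 (2>-2); Opt3 at R2 (11>4); Opt5 at R1 (2>0)).
Opt4 strictly dominates Opt5 — R1: 2>0, R2: 11>4, R3: 12>10, R4: 7>6.

Opt1, Opt2, Opt5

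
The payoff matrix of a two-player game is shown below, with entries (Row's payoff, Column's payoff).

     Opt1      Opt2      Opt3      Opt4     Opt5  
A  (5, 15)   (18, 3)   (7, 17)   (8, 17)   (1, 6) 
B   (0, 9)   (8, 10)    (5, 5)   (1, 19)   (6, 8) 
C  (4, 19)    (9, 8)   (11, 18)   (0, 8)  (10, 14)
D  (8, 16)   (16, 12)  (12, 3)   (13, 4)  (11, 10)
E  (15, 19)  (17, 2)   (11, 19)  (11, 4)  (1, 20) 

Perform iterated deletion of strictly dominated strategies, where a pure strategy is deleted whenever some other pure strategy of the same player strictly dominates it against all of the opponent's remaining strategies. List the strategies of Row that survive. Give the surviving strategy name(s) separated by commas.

D, E

Row's strategy B is strictly dominated by D (Opt1: 8>0, Opt2: 16>8, Opt3: 12>5, Opt4: 13>1, Opt5: 11>6) and is removed.
Row's strategy C is strictly dominated by D (Opt1: 8>4, Opt2: 16>9, Opt3: 12>11, Opt4: 13>0, Opt5: 11>10) and is removed.
Column's strategy Opt2 is strictly dominated by Opt1 (A: 15>3, D: 16>12, E: 19>2) and is removed.
Row's strategy A is strictly dominated by D (Opt1: 8>5, Opt3: 12>7, Opt4: 13>8, Opt5: 11>1) and is removed.
For Column, Opt5 strictly dominates Opt3 on the remaining rows (D: 10>3, E: 20>19); eliminate Opt3.
For Column, Opt1 strictly dominates Opt4 on the remaining rows (D: 16>4, E: 19>4); eliminate Opt4.
Among the remaining strategies, none is strictly dominated by another pure strategy of the same player, so the elimination stops.
Surviving strategies — Row: {D, E}; Column: {Opt1, Opt5}.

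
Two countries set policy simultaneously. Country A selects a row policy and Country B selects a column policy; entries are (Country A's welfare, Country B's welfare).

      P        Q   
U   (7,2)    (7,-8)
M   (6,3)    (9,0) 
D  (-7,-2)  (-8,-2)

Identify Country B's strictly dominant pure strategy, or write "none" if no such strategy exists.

none

P fails to dominate Q at D (-2=-2).
Q fails to dominate P at U (-8<2).
No single strategy dominates all the others.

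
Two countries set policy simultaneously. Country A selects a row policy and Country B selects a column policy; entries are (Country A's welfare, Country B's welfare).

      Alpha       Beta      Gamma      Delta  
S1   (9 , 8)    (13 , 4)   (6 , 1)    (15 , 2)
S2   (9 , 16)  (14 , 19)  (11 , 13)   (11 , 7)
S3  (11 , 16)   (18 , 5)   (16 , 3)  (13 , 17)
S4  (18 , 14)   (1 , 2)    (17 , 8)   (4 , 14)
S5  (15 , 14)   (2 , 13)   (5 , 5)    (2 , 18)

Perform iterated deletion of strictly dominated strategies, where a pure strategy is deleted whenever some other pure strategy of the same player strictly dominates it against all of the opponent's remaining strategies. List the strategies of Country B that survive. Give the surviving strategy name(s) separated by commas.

Country A's strategy S2 is strictly dominated by S3 (Alpha: 11>9, Beta: 18>14, Gamma: 16>11, Delta: 13>11) and is removed.
For Country B, Alpha strictly dominates Beta on the remaining rows (S1: 8>4, S3: 16>5, S4: 14>2, S5: 14>13); eliminate Beta.
For Country A, S4 strictly dominates S5 on the remaining columns (Alpha: 18>15, Gamma: 17>5, Delta: 4>2); eliminate S5.
Column Gamma is eliminated: Alpha beats it against every remaining row (S1: 8>1, S3: 16>3, S4: 14>8).
Among the remaining strategies, none is strictly dominated by another pure strategy of the same player, so the elimination stops.
Surviving strategies — Country A: {S1, S3, S4}; Country B: {Alpha, Delta}.

Alpha, Delta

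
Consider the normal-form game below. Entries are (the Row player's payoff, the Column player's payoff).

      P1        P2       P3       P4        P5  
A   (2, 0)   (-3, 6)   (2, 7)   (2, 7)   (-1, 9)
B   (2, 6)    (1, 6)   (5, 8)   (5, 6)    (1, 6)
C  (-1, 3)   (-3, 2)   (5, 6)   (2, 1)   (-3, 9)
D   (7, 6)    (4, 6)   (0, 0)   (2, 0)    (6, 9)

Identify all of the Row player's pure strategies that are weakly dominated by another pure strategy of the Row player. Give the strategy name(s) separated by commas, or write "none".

A is weakly dominated by B (P1: 2=2, P2: 1>-3, P3: 5>2, P4: 5>2, P5: 1>-1).
B is not dominated — it holds its own against A at P2 (1>-3); C at P1 (2>-1); D at P3 (5>0).
C: dominated, since B does at least as well everywhere (P1: 2>-1, P2: 1>-3, P3: 5=5, P4: 5>2, P5: 1>-3).
D: no other strategy beats it everywhere (A at P1 (7>2); B at P1 (7>2); C at P1 (7>-1)).

A, C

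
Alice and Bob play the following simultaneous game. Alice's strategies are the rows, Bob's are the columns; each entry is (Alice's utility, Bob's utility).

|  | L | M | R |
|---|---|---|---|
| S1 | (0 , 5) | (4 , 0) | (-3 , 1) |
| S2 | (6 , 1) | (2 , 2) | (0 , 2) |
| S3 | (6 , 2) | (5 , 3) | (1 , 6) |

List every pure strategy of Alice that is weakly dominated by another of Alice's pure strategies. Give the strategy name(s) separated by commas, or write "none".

S1: dominated, since S3 does at least as well everywhere (L: 6>0, M: 5>4, R: 1>-3).
S2 is weakly dominated by S3 (L: 6=6, M: 5>2, R: 1>0).
S3: no other strategy beats it everywhere (S1 at L (6>0); S2 at M (5>2)).

S1, S2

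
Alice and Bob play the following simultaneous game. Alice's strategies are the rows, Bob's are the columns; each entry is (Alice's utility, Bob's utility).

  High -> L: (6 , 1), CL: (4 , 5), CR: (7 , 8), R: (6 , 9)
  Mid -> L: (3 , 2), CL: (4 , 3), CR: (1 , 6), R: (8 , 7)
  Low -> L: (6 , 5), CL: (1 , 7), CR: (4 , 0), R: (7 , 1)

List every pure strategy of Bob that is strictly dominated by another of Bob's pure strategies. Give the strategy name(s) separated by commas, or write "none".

L, CR

L is strictly dominated by CL (High: 5>1, Mid: 3>2, Low: 7>5).
CL is not dominated — it holds its own against L at High (5>1); CR at Low (7>0); R at Low (7>1).
CR: dominated, since R does at least as well everywhere (High: 9>8, Mid: 7>6, Low: 1>0).
Nothing dominates R: L at High (9>1); CL at High (9>5); CR at High (9>8).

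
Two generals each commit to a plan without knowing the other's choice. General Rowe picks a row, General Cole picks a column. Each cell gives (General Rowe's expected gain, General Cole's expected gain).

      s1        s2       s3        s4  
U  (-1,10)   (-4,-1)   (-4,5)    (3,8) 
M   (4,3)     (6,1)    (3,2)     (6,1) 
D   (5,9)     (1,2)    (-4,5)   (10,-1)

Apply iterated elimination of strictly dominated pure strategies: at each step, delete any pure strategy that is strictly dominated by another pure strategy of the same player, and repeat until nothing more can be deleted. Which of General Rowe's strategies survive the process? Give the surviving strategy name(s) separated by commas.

D

General Rowe's strategy U is strictly dominated by M (s1: 4>-1, s2: 6>-4, s3: 3>-4, s4: 6>3) and is removed.
General Cole's strategy s2 is strictly dominated by s1 (M: 3>1, D: 9>2) and is removed.
For General Cole, s1 strictly dominates s3 on the remaining rows (M: 3>2, D: 9>5); eliminate s3.
General Rowe's strategy M is strictly dominated by D (s1: 5>4, s4: 10>6) and is removed.
Column s4 is eliminated: s1 beats it against every remaining row (D: 9>-1).
Among the remaining strategies, none is strictly dominated by another pure strategy of the same player, so the elimination stops.
Surviving strategies — General Rowe: {D}; General Cole: {s1}.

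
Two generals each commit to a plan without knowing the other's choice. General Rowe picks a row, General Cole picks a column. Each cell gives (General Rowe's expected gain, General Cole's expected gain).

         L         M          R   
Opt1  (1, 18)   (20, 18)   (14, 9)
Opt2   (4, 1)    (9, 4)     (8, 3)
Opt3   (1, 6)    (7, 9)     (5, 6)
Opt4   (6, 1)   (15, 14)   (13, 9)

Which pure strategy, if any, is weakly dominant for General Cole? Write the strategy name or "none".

M vs L: Opt1: 18=18, Opt2: 4>1, Opt3: 9>6, Opt4: 14>1.
M vs R: Opt1: 18>9, Opt2: 4>3, Opt3: 9>6, Opt4: 14>9.
M is at least as good as every other strategy against every opponent action, so it is weakly dominant.

M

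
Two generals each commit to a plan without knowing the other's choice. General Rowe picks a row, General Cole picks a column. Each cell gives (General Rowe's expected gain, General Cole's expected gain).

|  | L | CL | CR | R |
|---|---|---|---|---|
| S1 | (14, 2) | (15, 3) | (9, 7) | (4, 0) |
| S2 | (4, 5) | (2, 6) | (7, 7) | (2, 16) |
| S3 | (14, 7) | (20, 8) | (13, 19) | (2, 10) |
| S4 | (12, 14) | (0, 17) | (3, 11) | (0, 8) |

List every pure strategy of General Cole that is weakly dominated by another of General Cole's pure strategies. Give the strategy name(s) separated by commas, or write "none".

L: dominated, since CL does at least as well everywhere (S1: 3>2, S2: 6>5, S3: 8>7, S4: 17>14).
CL is not dominated — it holds its own against L at S1 (3>2); CR at S4 (17>11); R at S1 (3>0).
Nothing dominates CR: L at S1 (7>2); CL at S1 (7>3); R at S1 (7>0).
R is not dominated — it holds its own against L at S2 (16>5); CL at S2 (16>6); CR at S2 (16>7).

L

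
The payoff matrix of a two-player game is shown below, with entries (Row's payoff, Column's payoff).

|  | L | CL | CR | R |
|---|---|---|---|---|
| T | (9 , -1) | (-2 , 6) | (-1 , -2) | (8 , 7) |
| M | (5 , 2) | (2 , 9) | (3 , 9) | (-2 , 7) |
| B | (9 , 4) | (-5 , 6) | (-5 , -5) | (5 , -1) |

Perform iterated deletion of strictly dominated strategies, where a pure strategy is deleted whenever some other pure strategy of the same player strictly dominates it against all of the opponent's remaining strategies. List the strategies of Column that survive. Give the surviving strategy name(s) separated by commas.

For Column, CL strictly dominates L on the remaining rows (T: 6>-1, M: 9>2, B: 6>4); eliminate L.
Row B is eliminated: T beats it against every remaining column (CL: -2>-5, CR: -1>-5, R: 8>5).
Among the remaining strategies, none is strictly dominated by another pure strategy of the same player, so the elimination stops.
Surviving strategies — Row: {T, M}; Column: {CL, CR, R}.

CL, CR, R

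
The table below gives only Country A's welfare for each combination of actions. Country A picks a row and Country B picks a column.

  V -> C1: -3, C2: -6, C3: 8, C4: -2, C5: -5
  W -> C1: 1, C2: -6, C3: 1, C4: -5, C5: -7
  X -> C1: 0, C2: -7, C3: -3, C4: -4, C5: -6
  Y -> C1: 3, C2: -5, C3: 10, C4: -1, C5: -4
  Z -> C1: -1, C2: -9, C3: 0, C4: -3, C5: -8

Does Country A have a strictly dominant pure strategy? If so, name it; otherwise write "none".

Y vs V: C1: 3>-3, C2: -5>-6, C3: 10>8, C4: -1>-2, C5: -4>-5.
Y vs W: C1: 3>1, C2: -5>-6, C3: 10>1, C4: -1>-5, C5: -4>-7.
Y vs X: C1: 3>0, C2: -5>-7, C3: 10>-3, C4: -1>-4, C5: -4>-6.
Y vs Z: C1: 3>-1, C2: -5>-9, C3: 10>0, C4: -1>-3, C5: -4>-8.
Y strictly beats every other strategy against every opponent action, so it is strictly dominant.

Y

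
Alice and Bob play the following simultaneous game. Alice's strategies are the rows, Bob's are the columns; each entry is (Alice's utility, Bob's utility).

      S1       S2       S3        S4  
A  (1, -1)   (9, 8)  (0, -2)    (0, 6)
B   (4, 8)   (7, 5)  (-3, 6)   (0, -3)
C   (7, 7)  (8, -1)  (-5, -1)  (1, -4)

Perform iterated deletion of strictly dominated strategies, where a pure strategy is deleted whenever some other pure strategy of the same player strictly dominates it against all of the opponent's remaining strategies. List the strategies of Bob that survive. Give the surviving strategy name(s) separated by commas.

S1, S2

Column S3 is eliminated: S1 beats it against every remaining row (A: -1>-2, B: 8>6, C: 7>-1).
Alice's strategy B is strictly dominated by C (S1: 7>4, S2: 8>7, S4: 1>0) and is removed.
Bob's strategy S4 is strictly dominated by S2 (A: 8>6, C: -1>-4) and is removed.
Among the remaining strategies, none is strictly dominated by another pure strategy of the same player, so the elimination stops.
Surviving strategies — Alice: {A, C}; Bob: {S1, S2}.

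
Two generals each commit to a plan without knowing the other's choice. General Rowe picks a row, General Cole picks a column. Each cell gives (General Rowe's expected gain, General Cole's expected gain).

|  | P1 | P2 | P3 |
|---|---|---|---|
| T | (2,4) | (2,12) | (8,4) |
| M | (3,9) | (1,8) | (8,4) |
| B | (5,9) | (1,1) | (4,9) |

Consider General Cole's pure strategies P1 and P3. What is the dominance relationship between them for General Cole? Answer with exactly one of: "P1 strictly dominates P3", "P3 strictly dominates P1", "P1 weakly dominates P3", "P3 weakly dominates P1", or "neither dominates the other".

P1's payoffs vs P3's, by General Rowe's action — T: 4=4, M: 9>4, B: 9=9.
P1 is at least as good everywhere and strictly better somewhere (tied only at T, B), so P1 weakly but not strictly dominates P3.

P1 weakly dominates P3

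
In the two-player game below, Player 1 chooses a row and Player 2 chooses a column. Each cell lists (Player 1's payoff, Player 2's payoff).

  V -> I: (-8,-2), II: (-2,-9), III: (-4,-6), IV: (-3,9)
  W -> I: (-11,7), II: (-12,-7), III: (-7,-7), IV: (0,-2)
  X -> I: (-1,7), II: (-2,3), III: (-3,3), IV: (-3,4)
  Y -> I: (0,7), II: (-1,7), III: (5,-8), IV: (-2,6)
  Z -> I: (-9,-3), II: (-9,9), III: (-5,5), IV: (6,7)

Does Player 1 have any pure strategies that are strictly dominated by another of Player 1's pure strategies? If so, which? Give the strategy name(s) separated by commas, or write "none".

V, W, X

Y strictly dominates V — I: 0>-8, II: -1>-2, III: 5>-4, IV: -2>-3.
Z strictly dominates W — I: -9>-11, II: -9>-12, III: -5>-7, IV: 6>0.
Y strictly dominates X — I: 0>-1, II: -1>-2, III: 5>-3, IV: -2>-3.
Y is not dominated — it holds its own against V at I (0>-8); W at I (0>-11); X at I (0>-1); Z at I (0>-9).
Z: no other strategy beats it everywhere (V at IV (6>-3); W at I (-9>-11); X at IV (6>-3); Y at IV (6>-2)).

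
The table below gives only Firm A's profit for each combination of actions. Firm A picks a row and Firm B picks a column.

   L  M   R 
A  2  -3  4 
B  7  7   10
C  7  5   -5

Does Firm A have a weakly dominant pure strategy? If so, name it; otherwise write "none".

B vs A: L: 7>2, M: 7>-3, R: 10>4.
B vs C: L: 7=7, M: 7>5, R: 10>-5.
B is at least as good as every other strategy against every opponent action, so it is weakly dominant.

B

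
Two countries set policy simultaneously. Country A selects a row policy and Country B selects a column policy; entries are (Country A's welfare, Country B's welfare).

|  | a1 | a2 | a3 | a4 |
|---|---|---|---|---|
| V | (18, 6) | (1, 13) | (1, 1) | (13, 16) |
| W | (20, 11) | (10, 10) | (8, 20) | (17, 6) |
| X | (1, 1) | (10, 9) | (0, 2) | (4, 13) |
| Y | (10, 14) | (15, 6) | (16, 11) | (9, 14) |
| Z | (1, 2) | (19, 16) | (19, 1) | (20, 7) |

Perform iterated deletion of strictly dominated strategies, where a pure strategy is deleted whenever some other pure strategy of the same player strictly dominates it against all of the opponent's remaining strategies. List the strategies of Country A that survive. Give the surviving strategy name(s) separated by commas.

Country A's strategy V is strictly dominated by W (a1: 20>18, a2: 10>1, a3: 8>1, a4: 17>13) and is removed.
Row X is eliminated: Y beats it against every remaining column (a1: 10>1, a2: 15>10, a3: 16>0, a4: 9>4).
Among the remaining strategies, none is strictly dominated by another pure strategy of the same player, so the elimination stops.
Surviving strategies — Country A: {W, Y, Z}; Country B: {a1, a2, a3, a4}.

W, Y, Z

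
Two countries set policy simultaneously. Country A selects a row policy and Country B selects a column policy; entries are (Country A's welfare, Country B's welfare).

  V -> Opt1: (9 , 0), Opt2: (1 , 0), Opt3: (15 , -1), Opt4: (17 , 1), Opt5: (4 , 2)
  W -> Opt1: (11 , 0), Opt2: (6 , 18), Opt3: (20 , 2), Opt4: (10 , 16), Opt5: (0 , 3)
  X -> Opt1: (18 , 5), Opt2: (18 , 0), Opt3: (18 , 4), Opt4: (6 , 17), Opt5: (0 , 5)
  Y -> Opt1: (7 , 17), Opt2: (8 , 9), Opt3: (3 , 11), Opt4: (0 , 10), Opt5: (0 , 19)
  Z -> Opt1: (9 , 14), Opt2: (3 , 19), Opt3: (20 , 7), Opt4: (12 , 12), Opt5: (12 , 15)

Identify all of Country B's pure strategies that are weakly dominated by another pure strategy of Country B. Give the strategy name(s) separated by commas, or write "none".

Opt1, Opt3

Opt1 is weakly dominated by Opt5 (V: 2>0, W: 3>0, X: 5=5, Y: 19>17, Z: 15>14).
Opt2 is not dominated — it holds its own against Opt1 at W (18>0); Opt3 at V (0>-1); Opt4 at W (18>16); Opt5 at W (18>3).
Opt3: dominated, since Opt5 does at least as well everywhere (V: 2>-1, W: 3>2, X: 5>4, Y: 19>11, Z: 15>7).
Opt4: no other strategy beats it everywhere (Opt1 at V (1>0); Opt2 at V (1>0); Opt3 at V (1>-1); Opt5 at W (16>3)).
Nothing dominates Opt5: Opt1 at V (2>0); Opt2 at V (2>0); Opt3 at V (2>-1); Opt4 at V (2>1).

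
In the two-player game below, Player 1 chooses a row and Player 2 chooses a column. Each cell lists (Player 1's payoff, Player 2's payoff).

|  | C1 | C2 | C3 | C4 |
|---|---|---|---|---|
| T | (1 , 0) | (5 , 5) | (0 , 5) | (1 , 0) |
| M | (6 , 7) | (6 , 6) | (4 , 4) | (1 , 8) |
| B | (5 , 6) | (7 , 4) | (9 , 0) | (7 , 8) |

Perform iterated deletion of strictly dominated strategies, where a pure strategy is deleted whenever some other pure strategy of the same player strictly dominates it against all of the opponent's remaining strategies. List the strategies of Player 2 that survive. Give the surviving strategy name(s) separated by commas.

For Player 1, B strictly dominates T on the remaining columns (C1: 5>1, C2: 7>5, C3: 9>0, C4: 7>1); eliminate T.
For Player 2, C4 strictly dominates C1 on the remaining rows (M: 8>7, B: 8>6); eliminate C1.
Row M is eliminated: B beats it against every remaining column (C2: 7>6, C3: 9>4, C4: 7>1).
Player 2's strategy C2 is strictly dominated by C4 (B: 8>4) and is removed.
Column C3 is eliminated: C4 beats it against every remaining row (B: 8>0).
Among the remaining strategies, none is strictly dominated by another pure strategy of the same player, so the elimination stops.
Surviving strategies — Player 1: {B}; Player 2: {C4}.

C4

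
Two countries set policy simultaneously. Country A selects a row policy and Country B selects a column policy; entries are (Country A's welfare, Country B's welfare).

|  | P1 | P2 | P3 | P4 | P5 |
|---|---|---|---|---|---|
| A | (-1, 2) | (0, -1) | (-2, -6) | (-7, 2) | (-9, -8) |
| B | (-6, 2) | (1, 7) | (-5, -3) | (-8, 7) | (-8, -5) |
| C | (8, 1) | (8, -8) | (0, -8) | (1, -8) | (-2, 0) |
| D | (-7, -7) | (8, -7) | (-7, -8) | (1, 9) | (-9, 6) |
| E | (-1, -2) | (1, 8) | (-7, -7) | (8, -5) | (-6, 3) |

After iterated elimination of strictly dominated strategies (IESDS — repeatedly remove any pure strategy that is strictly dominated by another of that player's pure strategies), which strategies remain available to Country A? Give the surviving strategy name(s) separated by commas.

For Country A, C strictly dominates A on the remaining columns (P1: 8>-1, P2: 8>0, P3: 0>-2, P4: 1>-7, P5: -2>-9); eliminate A.
For Country A, C strictly dominates B on the remaining columns (P1: 8>-6, P2: 8>1, P3: 0>-5, P4: 1>-8, P5: -2>-8); eliminate B.
Column P3 is eliminated: P1 beats it against every remaining row (C: 1>-8, D: -7>-8, E: -2>-7).
Among the remaining strategies, none is strictly dominated by another pure strategy of the same player, so the elimination stops.
Surviving strategies — Country A: {C, D, E}; Country B: {P1, P2, P4, P5}.

C, D, E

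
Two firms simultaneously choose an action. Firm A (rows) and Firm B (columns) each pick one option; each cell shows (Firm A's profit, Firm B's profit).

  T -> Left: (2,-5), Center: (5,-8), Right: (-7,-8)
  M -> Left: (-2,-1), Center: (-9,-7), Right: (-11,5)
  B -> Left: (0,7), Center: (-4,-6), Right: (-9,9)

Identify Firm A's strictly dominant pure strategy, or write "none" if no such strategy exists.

T

T vs M: Left: 2>-2, Center: 5>-9, Right: -7>-11.
T vs B: Left: 2>0, Center: 5>-4, Right: -7>-9.
T strictly beats every other strategy against every opponent action, so it is strictly dominant.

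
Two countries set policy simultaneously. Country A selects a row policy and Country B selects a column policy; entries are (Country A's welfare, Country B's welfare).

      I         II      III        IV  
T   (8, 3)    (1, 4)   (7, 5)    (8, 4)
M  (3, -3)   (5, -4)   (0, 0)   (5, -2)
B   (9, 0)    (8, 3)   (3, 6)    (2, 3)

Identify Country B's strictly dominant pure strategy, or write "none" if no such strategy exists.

III

III vs I: T: 5>3, M: 0>-3, B: 6>0.
III vs II: T: 5>4, M: 0>-4, B: 6>3.
III vs IV: T: 5>4, M: 0>-2, B: 6>3.
III strictly beats every other strategy against every opponent action, so it is strictly dominant.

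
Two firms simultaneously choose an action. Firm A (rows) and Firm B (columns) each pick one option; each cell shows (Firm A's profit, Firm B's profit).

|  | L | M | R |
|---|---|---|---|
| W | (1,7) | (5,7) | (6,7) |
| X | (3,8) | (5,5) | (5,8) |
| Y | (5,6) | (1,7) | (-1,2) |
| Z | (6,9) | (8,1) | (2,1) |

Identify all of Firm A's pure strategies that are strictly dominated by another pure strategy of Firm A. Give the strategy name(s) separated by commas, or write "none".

Nothing dominates W: X at M (5=5); Y at M (5>1); Z at R (6>2).
Nothing dominates X: W at L (3>1); Y at M (5>1); Z at R (5>2).
Z strictly dominates Y — L: 6>5, M: 8>1, R: 2>-1.
Z: no other strategy beats it everywhere (W at L (6>1); X at L (6>3); Y at L (6>5)).

Y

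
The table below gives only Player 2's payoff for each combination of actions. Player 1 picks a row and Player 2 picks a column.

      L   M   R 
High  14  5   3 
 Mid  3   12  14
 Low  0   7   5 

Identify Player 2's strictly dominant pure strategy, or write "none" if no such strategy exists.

none

L fails to dominate M at Mid (3<12).
M fails to dominate L at High (5<14).
R fails to dominate L at High (3<14).
No single strategy dominates all the others.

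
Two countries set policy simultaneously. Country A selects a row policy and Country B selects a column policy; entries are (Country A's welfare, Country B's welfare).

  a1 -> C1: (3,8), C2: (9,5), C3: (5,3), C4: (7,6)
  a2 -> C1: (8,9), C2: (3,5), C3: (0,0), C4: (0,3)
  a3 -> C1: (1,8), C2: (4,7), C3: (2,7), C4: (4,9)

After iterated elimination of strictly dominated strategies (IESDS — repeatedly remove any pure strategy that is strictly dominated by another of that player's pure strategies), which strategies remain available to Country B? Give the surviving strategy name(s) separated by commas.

Row a3 is eliminated: a1 beats it against every remaining column (C1: 3>1, C2: 9>4, C3: 5>2, C4: 7>4).
For Country B, C1 strictly dominates C2 on the remaining rows (a1: 8>5, a2: 9>5); eliminate C2.
For Country B, C1 strictly dominates C3 on the remaining rows (a1: 8>3, a2: 9>0); eliminate C3.
Column C4 is eliminated: C1 beats it against every remaining row (a1: 8>6, a2: 9>3).
For Country A, a2 strictly dominates a1 on the remaining columns (C1: 8>3); eliminate a1.
Among the remaining strategies, none is strictly dominated by another pure strategy of the same player, so the elimination stops.
Surviving strategies — Country A: {a2}; Country B: {C1}.

C1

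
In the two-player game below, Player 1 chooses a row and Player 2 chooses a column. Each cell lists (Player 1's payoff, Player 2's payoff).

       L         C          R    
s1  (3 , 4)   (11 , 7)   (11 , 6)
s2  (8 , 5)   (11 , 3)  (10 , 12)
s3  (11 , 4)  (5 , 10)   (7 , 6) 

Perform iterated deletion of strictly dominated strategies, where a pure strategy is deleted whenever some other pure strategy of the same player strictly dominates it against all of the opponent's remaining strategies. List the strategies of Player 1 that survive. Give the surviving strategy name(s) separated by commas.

For Player 2, R strictly dominates L on the remaining rows (s1: 6>4, s2: 12>5, s3: 6>4); eliminate L.
For Player 1, s1 strictly dominates s3 on the remaining columns (C: 11>5, R: 11>7); eliminate s3.
Among the remaining strategies, none is strictly dominated by another pure strategy of the same player, so the elimination stops.
Surviving strategies — Player 1: {s1, s2}; Player 2: {C, R}.

s1, s2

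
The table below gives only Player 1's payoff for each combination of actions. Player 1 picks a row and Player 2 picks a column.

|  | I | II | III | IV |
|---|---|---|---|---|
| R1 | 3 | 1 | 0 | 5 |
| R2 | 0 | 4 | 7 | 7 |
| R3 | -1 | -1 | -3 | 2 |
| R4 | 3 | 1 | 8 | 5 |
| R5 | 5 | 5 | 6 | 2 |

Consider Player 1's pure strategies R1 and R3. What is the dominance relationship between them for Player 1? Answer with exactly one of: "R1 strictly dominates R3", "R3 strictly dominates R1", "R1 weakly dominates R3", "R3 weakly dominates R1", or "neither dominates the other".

Compare R1 to R3 across each choice by Player 2: I: 3>-1, II: 1>-1, III: 0>-3, IV: 5>2.
R1 gives a strictly higher payoff against each choice by Player 2, so R1 strictly dominates R3.

R1 strictly dominates R3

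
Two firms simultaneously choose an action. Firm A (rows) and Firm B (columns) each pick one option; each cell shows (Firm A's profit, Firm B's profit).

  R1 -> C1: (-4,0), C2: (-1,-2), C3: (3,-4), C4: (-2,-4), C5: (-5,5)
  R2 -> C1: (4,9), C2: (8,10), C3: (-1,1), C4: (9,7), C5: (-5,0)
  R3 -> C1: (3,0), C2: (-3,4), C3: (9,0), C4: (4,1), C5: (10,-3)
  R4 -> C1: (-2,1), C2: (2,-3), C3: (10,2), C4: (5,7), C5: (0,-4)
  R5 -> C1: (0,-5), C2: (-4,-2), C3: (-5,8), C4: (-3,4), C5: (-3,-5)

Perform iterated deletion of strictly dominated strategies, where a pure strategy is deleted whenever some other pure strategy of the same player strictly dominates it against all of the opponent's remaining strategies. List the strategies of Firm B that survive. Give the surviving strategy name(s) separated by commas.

Row R1 is eliminated: R4 beats it against every remaining column (C1: -2>-4, C2: 2>-1, C3: 10>3, C4: 5>-2, C5: 0>-5).
Row R5 is eliminated: R3 beats it against every remaining column (C1: 3>0, C2: -3>-4, C3: 9>-5, C4: 4>-3, C5: 10>-3).
Firm B's strategy C3 is strictly dominated by C4 (R2: 7>1, R3: 1>0, R4: 7>2) and is removed.
Firm B's strategy C5 is strictly dominated by C1 (R2: 9>0, R3: 0>-3, R4: 1>-4) and is removed.
For Firm A, R2 strictly dominates R3 on the remaining columns (C1: 4>3, C2: 8>-3, C4: 9>4); eliminate R3.
Firm A's strategy R4 is strictly dominated by R2 (C1: 4>-2, C2: 8>2, C4: 9>5) and is removed.
For Firm B, C2 strictly dominates C1 on the remaining rows (R2: 10>9); eliminate C1.
Firm B's strategy C4 is strictly dominated by C2 (R2: 10>7) and is removed.
Among the remaining strategies, none is strictly dominated by another pure strategy of the same player, so the elimination stops.
Surviving strategies — Firm A: {R2}; Firm B: {C2}.

C2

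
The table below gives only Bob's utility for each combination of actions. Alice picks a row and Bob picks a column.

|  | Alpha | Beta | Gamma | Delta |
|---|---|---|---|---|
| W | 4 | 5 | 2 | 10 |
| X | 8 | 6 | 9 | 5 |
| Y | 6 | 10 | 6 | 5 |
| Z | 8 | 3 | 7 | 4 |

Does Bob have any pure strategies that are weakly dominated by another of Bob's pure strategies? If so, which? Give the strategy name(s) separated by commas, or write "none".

Nothing dominates Alpha: Beta at X (8>6); Gamma at W (4>2); Delta at X (8>5).
Beta is not dominated — it holds its own against Alpha at W (5>4); Gamma at W (5>2); Delta at X (6>5).
Nothing dominates Gamma: Alpha at X (9>8); Beta at X (9>6); Delta at X (9>5).
Nothing dominates Delta: Alpha at W (10>4); Beta at W (10>5); Gamma at W (10>2).

none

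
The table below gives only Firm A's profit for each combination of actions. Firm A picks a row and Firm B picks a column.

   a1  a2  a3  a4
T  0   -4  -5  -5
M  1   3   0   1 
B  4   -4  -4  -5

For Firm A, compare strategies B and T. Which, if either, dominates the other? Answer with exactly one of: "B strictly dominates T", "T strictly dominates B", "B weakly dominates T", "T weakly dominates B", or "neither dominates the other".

B's payoffs vs T's, by Firm B's action — a1: 4>0, a2: -4=-4, a3: -4>-5, a4: -5=-5.
B is at least as good everywhere and strictly better somewhere (tied only at a2, a4), so B weakly but not strictly dominates T.

B weakly dominates T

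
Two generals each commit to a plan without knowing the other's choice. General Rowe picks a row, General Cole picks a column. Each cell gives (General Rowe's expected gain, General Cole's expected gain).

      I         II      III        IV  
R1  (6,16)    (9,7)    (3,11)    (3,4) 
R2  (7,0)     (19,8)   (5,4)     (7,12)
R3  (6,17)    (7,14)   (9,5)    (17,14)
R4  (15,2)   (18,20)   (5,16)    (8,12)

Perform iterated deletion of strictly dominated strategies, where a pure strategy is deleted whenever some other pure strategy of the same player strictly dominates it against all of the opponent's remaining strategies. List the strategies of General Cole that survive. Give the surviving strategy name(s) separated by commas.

For General Rowe, R2 strictly dominates R1 on the remaining columns (I: 7>6, II: 19>9, III: 5>3, IV: 7>3); eliminate R1.
General Cole's strategy III is strictly dominated by II (R2: 8>4, R3: 14>5, R4: 20>16) and is removed.
Among the remaining strategies, none is strictly dominated by another pure strategy of the same player, so the elimination stops.
Surviving strategies — General Rowe: {R2, R3, R4}; General Cole: {I, II, IV}.

I, II, IV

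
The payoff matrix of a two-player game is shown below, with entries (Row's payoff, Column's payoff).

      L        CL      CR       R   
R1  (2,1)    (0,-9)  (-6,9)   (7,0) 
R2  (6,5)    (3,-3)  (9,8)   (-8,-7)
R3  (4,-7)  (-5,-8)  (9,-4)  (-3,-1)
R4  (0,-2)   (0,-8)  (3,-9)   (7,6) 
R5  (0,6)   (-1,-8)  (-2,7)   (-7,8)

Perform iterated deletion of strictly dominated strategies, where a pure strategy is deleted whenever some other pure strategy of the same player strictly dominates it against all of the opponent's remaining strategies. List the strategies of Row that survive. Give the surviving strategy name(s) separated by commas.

R1, R2, R3, R4

For Column, L strictly dominates CL on the remaining rows (R1: 1>-9, R2: 5>-3, R3: -7>-8, R4: -2>-8, R5: 6>-8); eliminate CL.
For Row, R3 strictly dominates R5 on the remaining columns (L: 4>0, CR: 9>-2, R: -3>-7); eliminate R5.
Among the remaining strategies, none is strictly dominated by another pure strategy of the same player, so the elimination stops.
Surviving strategies — Row: {R1, R2, R3, R4}; Column: {L, CR, R}.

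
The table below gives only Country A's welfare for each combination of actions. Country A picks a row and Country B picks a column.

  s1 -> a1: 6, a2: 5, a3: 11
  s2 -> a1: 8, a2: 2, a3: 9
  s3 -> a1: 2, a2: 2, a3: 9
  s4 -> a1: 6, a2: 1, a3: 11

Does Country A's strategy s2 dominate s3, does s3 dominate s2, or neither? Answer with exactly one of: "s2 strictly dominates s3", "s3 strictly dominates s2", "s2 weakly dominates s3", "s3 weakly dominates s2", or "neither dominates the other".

s2 weakly dominates s3

Compare s2 to s3 across every action of Country B: a1: 8>2, a2: 2=2, a3: 9=9.
s2 is at least as good everywhere and strictly better somewhere (tied only at a2, a3), so s2 weakly but not strictly dominates s3.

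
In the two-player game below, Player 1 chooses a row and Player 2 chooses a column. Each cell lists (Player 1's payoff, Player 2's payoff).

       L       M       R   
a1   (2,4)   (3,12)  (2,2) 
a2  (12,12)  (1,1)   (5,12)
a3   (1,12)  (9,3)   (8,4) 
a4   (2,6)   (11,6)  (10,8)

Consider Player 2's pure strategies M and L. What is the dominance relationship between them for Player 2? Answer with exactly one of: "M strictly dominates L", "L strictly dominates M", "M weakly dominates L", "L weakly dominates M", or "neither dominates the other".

Compare M to L across each choice by Player 1: a1: 12>4, a2: 1<12, a3: 3<12, a4: 6=6.
M does better at a1 but worse at a2, a3; neither strategy dominates the other.

neither dominates the other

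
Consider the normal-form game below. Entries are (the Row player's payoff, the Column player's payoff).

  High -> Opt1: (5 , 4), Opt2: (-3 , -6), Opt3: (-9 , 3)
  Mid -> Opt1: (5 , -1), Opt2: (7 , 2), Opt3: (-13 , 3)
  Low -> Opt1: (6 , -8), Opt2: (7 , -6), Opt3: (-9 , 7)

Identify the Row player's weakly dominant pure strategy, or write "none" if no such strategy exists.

Low vs High: Opt1: 6>5, Opt2: 7>-3, Opt3: -9=-9.
Low vs Mid: Opt1: 6>5, Opt2: 7=7, Opt3: -9>-13.
Low is at least as good as every other strategy against every opponent action, so it is weakly dominant.

Low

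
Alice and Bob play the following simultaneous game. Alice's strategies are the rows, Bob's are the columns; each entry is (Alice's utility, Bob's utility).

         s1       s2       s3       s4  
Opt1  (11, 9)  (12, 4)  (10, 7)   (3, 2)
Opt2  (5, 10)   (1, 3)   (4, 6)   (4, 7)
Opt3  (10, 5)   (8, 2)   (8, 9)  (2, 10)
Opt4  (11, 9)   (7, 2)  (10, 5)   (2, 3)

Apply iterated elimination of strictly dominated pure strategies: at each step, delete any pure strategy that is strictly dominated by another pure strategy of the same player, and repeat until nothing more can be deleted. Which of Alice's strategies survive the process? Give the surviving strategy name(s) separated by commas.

Alice's strategy Opt3 is strictly dominated by Opt1 (s1: 11>10, s2: 12>8, s3: 10>8, s4: 3>2) and is removed.
Column s2 is eliminated: s1 beats it against every remaining row (Opt1: 9>4, Opt2: 10>3, Opt4: 9>2).
For Bob, s1 strictly dominates s3 on the remaining rows (Opt1: 9>7, Opt2: 10>6, Opt4: 9>5); eliminate s3.
Bob's strategy s4 is strictly dominated by s1 (Opt1: 9>2, Opt2: 10>7, Opt4: 9>3) and is removed.
Alice's strategy Opt2 is strictly dominated by Opt1 (s1: 11>5) and is removed.
Among the remaining strategies, none is strictly dominated by another pure strategy of the same player, so the elimination stops.
Surviving strategies — Alice: {Opt1, Opt4}; Bob: {s1}.

Opt1, Opt4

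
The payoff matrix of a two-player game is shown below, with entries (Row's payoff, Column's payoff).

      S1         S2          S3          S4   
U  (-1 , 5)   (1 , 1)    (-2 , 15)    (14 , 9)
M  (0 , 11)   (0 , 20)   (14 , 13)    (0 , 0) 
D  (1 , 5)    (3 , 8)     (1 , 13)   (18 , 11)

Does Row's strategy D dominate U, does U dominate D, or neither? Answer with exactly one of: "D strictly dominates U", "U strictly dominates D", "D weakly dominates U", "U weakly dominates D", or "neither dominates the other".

D strictly dominates U

D's payoffs vs U's, by Column's action — S1: 1>-1, S2: 3>1, S3: 1>-2, S4: 18>14.
D gives a strictly higher payoff against each choice by Column, so D strictly dominates U.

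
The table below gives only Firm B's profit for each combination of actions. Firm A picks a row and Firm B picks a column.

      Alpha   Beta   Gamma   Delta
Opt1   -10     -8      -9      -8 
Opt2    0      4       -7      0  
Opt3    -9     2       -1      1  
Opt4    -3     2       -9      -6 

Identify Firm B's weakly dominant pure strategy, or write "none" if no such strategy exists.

Beta vs Alpha: Opt1: -8>-10, Opt2: 4>0, Opt3: 2>-9, Opt4: 2>-3.
Beta vs Gamma: Opt1: -8>-9, Opt2: 4>-7, Opt3: 2>-1, Opt4: 2>-9.
Beta vs Delta: Opt1: -8=-8, Opt2: 4>0, Opt3: 2>1, Opt4: 2>-6.
Beta is at least as good as every other strategy against every opponent action, so it is weakly dominant.

Beta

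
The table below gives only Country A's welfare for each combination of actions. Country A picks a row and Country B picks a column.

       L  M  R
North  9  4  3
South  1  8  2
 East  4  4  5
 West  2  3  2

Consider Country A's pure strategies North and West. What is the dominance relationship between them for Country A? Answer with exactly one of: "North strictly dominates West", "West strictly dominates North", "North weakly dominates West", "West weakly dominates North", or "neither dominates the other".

Compare North to West across each opponent action: L: 9>2, M: 4>3, R: 3>2.
North gives a strictly higher payoff against each opponent action, so North strictly dominates West.

North strictly dominates West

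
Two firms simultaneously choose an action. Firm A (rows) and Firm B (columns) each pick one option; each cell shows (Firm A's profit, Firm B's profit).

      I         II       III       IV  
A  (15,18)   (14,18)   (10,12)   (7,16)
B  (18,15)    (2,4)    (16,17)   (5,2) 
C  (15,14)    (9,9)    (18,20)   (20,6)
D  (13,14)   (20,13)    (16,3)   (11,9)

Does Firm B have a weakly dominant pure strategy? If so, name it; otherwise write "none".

I fails to dominate III at B (15<17).
II fails to dominate I at B (4<15).
III fails to dominate I at A (12<18).
IV fails to dominate I at A (16<18).
No single strategy dominates all the others.

none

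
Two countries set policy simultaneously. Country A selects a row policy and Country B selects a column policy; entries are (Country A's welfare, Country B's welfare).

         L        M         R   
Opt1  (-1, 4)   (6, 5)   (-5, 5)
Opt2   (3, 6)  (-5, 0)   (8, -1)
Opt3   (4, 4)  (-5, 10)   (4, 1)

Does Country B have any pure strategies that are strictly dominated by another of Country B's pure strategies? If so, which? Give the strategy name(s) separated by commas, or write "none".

Nothing dominates L: M at Opt2 (6>0); R at Opt2 (6>-1).
M: no other strategy beats it everywhere (L at Opt1 (5>4); R at Opt1 (5=5)).
Nothing dominates R: L at Opt1 (5>4); M at Opt1 (5=5).

none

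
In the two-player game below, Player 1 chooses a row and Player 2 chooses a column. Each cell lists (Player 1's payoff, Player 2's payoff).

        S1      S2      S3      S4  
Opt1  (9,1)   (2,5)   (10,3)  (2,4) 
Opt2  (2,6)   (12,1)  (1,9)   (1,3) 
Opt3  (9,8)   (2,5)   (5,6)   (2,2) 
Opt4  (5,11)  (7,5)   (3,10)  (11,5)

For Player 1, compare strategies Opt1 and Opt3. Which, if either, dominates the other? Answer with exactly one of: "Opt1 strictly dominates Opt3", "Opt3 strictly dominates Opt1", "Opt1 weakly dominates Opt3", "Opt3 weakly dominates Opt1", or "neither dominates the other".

Opt1 weakly dominates Opt3

Opt1's payoffs vs Opt3's, by Player 2's action — S1: 9=9, S2: 2=2, S3: 10>5, S4: 2=2.
Opt1 is at least as good everywhere and strictly better somewhere (tied only at S1, S2, S4), so Opt1 weakly but not strictly dominates Opt3.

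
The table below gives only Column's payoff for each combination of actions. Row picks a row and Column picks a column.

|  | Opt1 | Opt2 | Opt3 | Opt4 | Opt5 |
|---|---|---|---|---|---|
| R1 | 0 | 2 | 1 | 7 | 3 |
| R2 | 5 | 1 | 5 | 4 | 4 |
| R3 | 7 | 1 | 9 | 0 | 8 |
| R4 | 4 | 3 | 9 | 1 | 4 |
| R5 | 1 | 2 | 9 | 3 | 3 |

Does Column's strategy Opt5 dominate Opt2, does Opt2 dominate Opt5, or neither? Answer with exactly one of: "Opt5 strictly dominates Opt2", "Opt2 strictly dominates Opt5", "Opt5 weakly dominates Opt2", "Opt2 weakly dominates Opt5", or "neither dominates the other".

Opt5's payoffs vs Opt2's, by Row's action — R1: 3>2, R2: 4>1, R3: 8>1, R4: 4>3, R5: 3>2.
Every comparison favours Opt5, so Opt5 strictly dominates Opt2.

Opt5 strictly dominates Opt2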